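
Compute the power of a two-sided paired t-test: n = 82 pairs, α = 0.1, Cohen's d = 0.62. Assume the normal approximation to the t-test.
Power ≈ 1.00

Power calculation (paired t-test, normal approximation):
z_β = d · √n - z_{α/2}
z_β = 0.62 · √82 - 1.645
z_β = 0.62 · 9.055 - 1.645
z_β = 3.969

Power = Φ(z_β) = Φ(3.969) ≈ 1.000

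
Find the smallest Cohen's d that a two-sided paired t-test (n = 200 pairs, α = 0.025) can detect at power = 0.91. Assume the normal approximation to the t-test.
d ≈ 0.25

Minimum detectable effect (paired t-test, normal approximation):
d = (z_{α/2} + z_β) / √n
d = (2.241 + 1.341) / √200
d = 3.582 / 14.142
d ≈ 0.25

By Cohen's convention (0.2 small / 0.5 medium / 0.8 large): small effect.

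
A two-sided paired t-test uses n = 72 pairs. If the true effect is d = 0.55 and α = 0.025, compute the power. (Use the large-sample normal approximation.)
Power ≈ 0.99

Power calculation (paired t-test, normal approximation):
z_β = d · √n - z_{α/2}
z_β = 0.55 · √72 - 2.241
z_β = 0.55 · 8.485 - 2.241
z_β = 2.426

Power = Φ(z_β) = Φ(2.426) ≈ 0.992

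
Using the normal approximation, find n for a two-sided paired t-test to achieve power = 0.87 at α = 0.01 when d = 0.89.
n = 18 pairs

Sample size formula (paired t-test, normal approximation):
n = ((z_{α/2} + z_β) / d)²

z_{α/2} = 2.576 (for α = 0.01, two-sided)
z_β = 1.126 (for power = 0.87)
d = 0.89

n = ((2.576 + 1.126) / 0.89)²
n = (4.160)²
n ≈ 17.31
Round up to the next whole number: n = 18 pairs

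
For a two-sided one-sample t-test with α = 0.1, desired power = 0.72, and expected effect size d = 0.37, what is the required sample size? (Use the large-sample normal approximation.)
n = 37

Sample size formula (one-sample t-test, normal approximation):
n = ((z_{α/2} + z_β) / d)²

z_{α/2} = 1.645 (for α = 0.1, two-sided)
z_β = 0.583 (for power = 0.72)
d = 0.37

n = ((1.645 + 0.583) / 0.37)²
n = (6.022)²
n ≈ 36.26
Round up to the next whole number: n = 37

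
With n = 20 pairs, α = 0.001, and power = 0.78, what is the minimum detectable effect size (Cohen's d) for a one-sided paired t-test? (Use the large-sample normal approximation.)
d ≈ 0.86

Minimum detectable effect (paired t-test, normal approximation):
d = (z_α + z_β) / √n
d = (3.090 + 0.772) / √20
d = 3.862 / 4.472
d ≈ 0.86

By Cohen's convention (0.2 small / 0.5 medium / 0.8 large): large effect.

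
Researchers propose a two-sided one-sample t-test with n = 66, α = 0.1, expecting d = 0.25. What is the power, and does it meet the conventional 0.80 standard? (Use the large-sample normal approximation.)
Power ≈ 0.65; the study is underpowered (power < 0.80)

Power calculation (one-sample t-test, normal approximation):
z_β = d · √n - z_{α/2}
z_β = 0.25 · √66 - 1.645
z_β = 0.25 · 8.124 - 1.645
z_β = 0.386

Power = Φ(z_β) = Φ(0.386) ≈ 0.650

Effect size d = 0.25 is small by Cohen's convention (0.2/0.5/0.8).

Threshold: power ≥ 0.80 is conventionally adequate.
Power ≈ 0.65 → the study is underpowered (power < 0.80).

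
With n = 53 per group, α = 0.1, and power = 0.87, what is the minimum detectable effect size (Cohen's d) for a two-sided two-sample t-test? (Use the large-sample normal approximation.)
d ≈ 0.54

Minimum detectable effect (two-sample t-test, normal approximation):
d = (z_{α/2} + z_β) / √(n/2)
d = (1.645 + 1.126) / √(53/2)
d = 2.771 / 5.148
d ≈ 0.54

By Cohen's convention (0.2 small / 0.5 medium / 0.8 large): medium effect.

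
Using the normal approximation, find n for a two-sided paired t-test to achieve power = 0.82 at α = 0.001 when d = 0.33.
n = 163 pairs

Sample size formula (paired t-test, normal approximation):
n = ((z_{α/2} + z_β) / d)²

z_{α/2} = 3.291 (for α = 0.001, two-sided)
z_β = 0.915 (for power = 0.82)
d = 0.33

n = ((3.291 + 0.915) / 0.33)²
n = (12.745)²
n ≈ 162.44
Round up to the next whole number: n = 163 pairs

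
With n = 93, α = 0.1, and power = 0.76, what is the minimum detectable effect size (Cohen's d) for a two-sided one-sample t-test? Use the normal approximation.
d ≈ 0.24

Minimum detectable effect (one-sample t-test, normal approximation):
d = (z_{α/2} + z_β) / √n
d = (1.645 + 0.706) / √93
d = 2.351 / 9.644
d ≈ 0.24

By Cohen's convention (0.2 small / 0.5 medium / 0.8 large): small effect.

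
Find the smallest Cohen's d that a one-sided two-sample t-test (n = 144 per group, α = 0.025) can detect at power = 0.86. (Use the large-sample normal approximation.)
d ≈ 0.36

Minimum detectable effect (two-sample t-test, normal approximation):
d = (z_α + z_β) / √(n/2)
d = (1.960 + 1.080) / √(144/2)
d = 3.040 / 8.485
d ≈ 0.36

By Cohen's convention (0.2 small / 0.5 medium / 0.8 large): small effect.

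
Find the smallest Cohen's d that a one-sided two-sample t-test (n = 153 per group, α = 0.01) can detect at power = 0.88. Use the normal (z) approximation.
d ≈ 0.40

Minimum detectable effect (two-sample t-test, normal approximation):
d = (z_α + z_β) / √(n/2)
d = (2.326 + 1.175) / √(153/2)
d = 3.501 / 8.746
d ≈ 0.40

By Cohen's convention (0.2 small / 0.5 medium / 0.8 large): small effect.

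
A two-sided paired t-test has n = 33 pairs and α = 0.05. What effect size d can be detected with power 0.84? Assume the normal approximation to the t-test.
d ≈ 0.51

Minimum detectable effect (paired t-test, normal approximation):
d = (z_{α/2} + z_β) / √n
d = (1.960 + 0.994) / √33
d = 2.954 / 5.745
d ≈ 0.51

By Cohen's convention (0.2 small / 0.5 medium / 0.8 large): medium effect.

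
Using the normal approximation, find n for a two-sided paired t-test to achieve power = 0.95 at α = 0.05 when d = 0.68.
n = 29 pairs

Sample size formula (paired t-test, normal approximation):
n = ((z_{α/2} + z_β) / d)²

z_{α/2} = 1.960 (for α = 0.05, two-sided)
z_β = 1.645 (for power = 0.95)
d = 0.68

n = ((1.960 + 1.645) / 0.68)²
n = (5.301)²
n ≈ 28.10
Round up to the next whole number: n = 29 pairs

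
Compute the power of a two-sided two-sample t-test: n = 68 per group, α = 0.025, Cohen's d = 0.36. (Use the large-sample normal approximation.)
Power ≈ 0.44

Power calculation (two-sample t-test, normal approximation):
z_β = d · √(n/2) - z_{α/2}
z_β = 0.36 · √(68/2) - 2.241
z_β = 0.36 · 5.831 - 2.241
z_β = -0.142

Power = Φ(z_β) = Φ(-0.142) ≈ 0.443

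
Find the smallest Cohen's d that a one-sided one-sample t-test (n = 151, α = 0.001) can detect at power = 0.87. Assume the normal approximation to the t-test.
d ≈ 0.34

Minimum detectable effect (one-sample t-test, normal approximation):
d = (z_α + z_β) / √n
d = (3.090 + 1.126) / √151
d = 4.217 / 12.288
d ≈ 0.34

By Cohen's convention (0.2 small / 0.5 medium / 0.8 large): small effect.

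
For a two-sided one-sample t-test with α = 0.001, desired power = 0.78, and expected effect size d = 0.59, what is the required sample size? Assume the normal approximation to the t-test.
n = 48

Sample size formula (one-sample t-test, normal approximation):
n = ((z_{α/2} + z_β) / d)²

z_{α/2} = 3.291 (for α = 0.001, two-sided)
z_β = 0.772 (for power = 0.78)
d = 0.59

n = ((3.291 + 0.772) / 0.59)²
n = (6.886)²
n ≈ 47.42
Round up to the next whole number: n = 48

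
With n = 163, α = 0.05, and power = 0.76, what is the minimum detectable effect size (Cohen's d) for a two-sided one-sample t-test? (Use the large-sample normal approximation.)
d ≈ 0.21

Minimum detectable effect (one-sample t-test, normal approximation):
d = (z_{α/2} + z_β) / √n
d = (1.960 + 0.706) / √163
d = 2.666 / 12.767
d ≈ 0.21

By Cohen's convention (0.2 small / 0.5 medium / 0.8 large): small effect.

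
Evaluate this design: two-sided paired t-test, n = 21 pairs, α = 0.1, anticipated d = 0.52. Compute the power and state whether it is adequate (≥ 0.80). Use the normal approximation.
Power ≈ 0.77; the study is underpowered (power < 0.80)

Power calculation (paired t-test, normal approximation):
z_β = d · √n - z_{α/2}
z_β = 0.52 · √21 - 1.645
z_β = 0.52 · 4.583 - 1.645
z_β = 0.738

Power = Φ(z_β) = Φ(0.738) ≈ 0.770

Effect size d = 0.52 is medium by Cohen's convention (0.2/0.5/0.8).

Threshold: power ≥ 0.80 is conventionally adequate.
Power ≈ 0.77 → the study is underpowered (power < 0.80).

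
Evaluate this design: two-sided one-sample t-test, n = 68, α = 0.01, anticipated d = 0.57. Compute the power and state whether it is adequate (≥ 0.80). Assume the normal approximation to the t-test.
Power ≈ 0.98; the study is adequately powered (power ≥ 0.80)

Power calculation (one-sample t-test, normal approximation):
z_β = d · √n - z_{α/2}
z_β = 0.57 · √68 - 2.576
z_β = 0.57 · 8.246 - 2.576
z_β = 2.125

Power = Φ(z_β) = Φ(2.125) ≈ 0.983

Effect size d = 0.57 is medium by Cohen's convention (0.2/0.5/0.8).

Threshold: power ≥ 0.80 is conventionally adequate.
Power ≈ 0.98 → the study is adequately powered (power ≥ 0.80).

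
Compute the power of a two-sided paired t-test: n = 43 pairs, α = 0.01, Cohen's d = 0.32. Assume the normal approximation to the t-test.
Power ≈ 0.32

Power calculation (paired t-test, normal approximation):
z_β = d · √n - z_{α/2}
z_β = 0.32 · √43 - 2.576
z_β = 0.32 · 6.557 - 2.576
z_β = -0.477

Power = Φ(z_β) = Φ(-0.477) ≈ 0.317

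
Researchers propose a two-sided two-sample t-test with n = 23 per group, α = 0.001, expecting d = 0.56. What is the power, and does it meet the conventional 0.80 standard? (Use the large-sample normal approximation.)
Power ≈ 0.08; the study is underpowered (power < 0.80)

Power calculation (two-sample t-test, normal approximation):
z_β = d · √(n/2) - z_{α/2}
z_β = 0.56 · √(23/2) - 3.291
z_β = 0.56 · 3.391 - 3.291
z_β = -1.391

Power = Φ(z_β) = Φ(-1.391) ≈ 0.082

Effect size d = 0.56 is medium by Cohen's convention (0.2/0.5/0.8).

Threshold: power ≥ 0.80 is conventionally adequate.
Power ≈ 0.08 → the study is underpowered (power < 0.80).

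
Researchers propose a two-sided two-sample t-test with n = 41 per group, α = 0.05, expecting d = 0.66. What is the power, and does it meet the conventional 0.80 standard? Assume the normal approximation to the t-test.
Power ≈ 0.85; the study is adequately powered (power ≥ 0.80)

Power calculation (two-sample t-test, normal approximation):
z_β = d · √(n/2) - z_{α/2}
z_β = 0.66 · √(41/2) - 1.960
z_β = 0.66 · 4.528 - 1.960
z_β = 1.028

Power = Φ(z_β) = Φ(1.028) ≈ 0.848

Effect size d = 0.66 is medium by Cohen's convention (0.2/0.5/0.8).

Threshold: power ≥ 0.80 is conventionally adequate.
Power ≈ 0.85 → the study is adequately powered (power ≥ 0.80).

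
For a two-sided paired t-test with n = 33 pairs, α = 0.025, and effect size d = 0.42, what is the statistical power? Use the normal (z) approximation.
Power ≈ 0.57

Power calculation (paired t-test, normal approximation):
z_β = d · √n - z_{α/2}
z_β = 0.42 · √33 - 2.241
z_β = 0.42 · 5.745 - 2.241
z_β = 0.171

Power = Φ(z_β) = Φ(0.171) ≈ 0.568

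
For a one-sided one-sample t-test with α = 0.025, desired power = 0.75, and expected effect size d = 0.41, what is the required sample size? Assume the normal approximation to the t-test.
n = 42

Sample size formula (one-sample t-test, normal approximation):
n = ((z_α + z_β) / d)²

z_α = 1.960 (for α = 0.025, one-sided)
z_β = 0.674 (for power = 0.75)
d = 0.41

n = ((1.960 + 0.674) / 0.41)²
n = (6.424)²
n ≈ 41.27
Round up to the next whole number: n = 42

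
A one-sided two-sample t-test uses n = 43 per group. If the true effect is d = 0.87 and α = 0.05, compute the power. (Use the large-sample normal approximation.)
Power ≈ 0.99

Power calculation (two-sample t-test, normal approximation):
z_β = d · √(n/2) - z_α
z_β = 0.87 · √(43/2) - 1.645
z_β = 0.87 · 4.637 - 1.645
z_β = 2.389

Power = Φ(z_β) = Φ(2.389) ≈ 0.992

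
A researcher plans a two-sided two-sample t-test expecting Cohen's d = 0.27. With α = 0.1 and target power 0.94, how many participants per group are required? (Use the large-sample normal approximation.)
n = 281 per group

Sample size formula (two-sample t-test, normal approximation):
n = 2 · ((z_{α/2} + z_β) / d)²

z_{α/2} = 1.645 (for α = 0.1, two-sided)
z_β = 1.555 (for power = 0.94)
d = 0.27

n = 2 · ((1.645 + 1.555) / 0.27)²
n = 2 · (11.852)²
n ≈ 280.94
Round up to the next whole number: n = 281 per group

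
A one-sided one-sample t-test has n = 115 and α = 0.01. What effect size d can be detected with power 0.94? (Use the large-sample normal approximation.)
d ≈ 0.36

Minimum detectable effect (one-sample t-test, normal approximation):
d = (z_α + z_β) / √n
d = (2.326 + 1.555) / √115
d = 3.881 / 10.724
d ≈ 0.36

By Cohen's convention (0.2 small / 0.5 medium / 0.8 large): small effect.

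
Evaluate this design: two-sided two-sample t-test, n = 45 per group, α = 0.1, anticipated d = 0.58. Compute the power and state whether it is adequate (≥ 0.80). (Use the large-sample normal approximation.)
Power ≈ 0.87; the study is adequately powered (power ≥ 0.80)

Power calculation (two-sample t-test, normal approximation):
z_β = d · √(n/2) - z_{α/2}
z_β = 0.58 · √(45/2) - 1.645
z_β = 0.58 · 4.743 - 1.645
z_β = 1.106

Power = Φ(z_β) = Φ(1.106) ≈ 0.866

Effect size d = 0.58 is medium by Cohen's convention (0.2/0.5/0.8).

Threshold: power ≥ 0.80 is conventionally adequate.
Power ≈ 0.87 → the study is adequately powered (power ≥ 0.80).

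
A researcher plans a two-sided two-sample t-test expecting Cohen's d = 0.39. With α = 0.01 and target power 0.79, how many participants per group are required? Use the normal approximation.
n = 151 per group

Sample size formula (two-sample t-test, normal approximation):
n = 2 · ((z_{α/2} + z_β) / d)²

z_{α/2} = 2.576 (for α = 0.01, two-sided)
z_β = 0.806 (for power = 0.79)
d = 0.39

n = 2 · ((2.576 + 0.806) / 0.39)²
n = 2 · (8.672)²
n ≈ 150.41
Round up to the next whole number: n = 151 per group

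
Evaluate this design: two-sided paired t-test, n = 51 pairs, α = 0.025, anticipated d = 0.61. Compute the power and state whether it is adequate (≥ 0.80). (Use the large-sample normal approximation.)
Power ≈ 0.98; the study is adequately powered (power ≥ 0.80)

Power calculation (paired t-test, normal approximation):
z_β = d · √n - z_{α/2}
z_β = 0.61 · √51 - 2.241
z_β = 0.61 · 7.141 - 2.241
z_β = 2.115

Power = Φ(z_β) = Φ(2.115) ≈ 0.983

Effect size d = 0.61 is medium by Cohen's convention (0.2/0.5/0.8).

Threshold: power ≥ 0.80 is conventionally adequate.
Power ≈ 0.98 → the study is adequately powered (power ≥ 0.80).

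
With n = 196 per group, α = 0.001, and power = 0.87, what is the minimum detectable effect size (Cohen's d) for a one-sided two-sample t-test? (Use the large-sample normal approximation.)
d ≈ 0.43

Minimum detectable effect (two-sample t-test, normal approximation):
d = (z_α + z_β) / √(n/2)
d = (3.090 + 1.126) / √(196/2)
d = 4.217 / 9.899
d ≈ 0.43

By Cohen's convention (0.2 small / 0.5 medium / 0.8 large): small effect.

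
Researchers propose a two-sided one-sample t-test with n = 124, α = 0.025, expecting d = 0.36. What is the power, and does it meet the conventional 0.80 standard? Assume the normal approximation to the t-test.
Power ≈ 0.96; the study is adequately powered (power ≥ 0.80)

Power calculation (one-sample t-test, normal approximation):
z_β = d · √n - z_{α/2}
z_β = 0.36 · √124 - 2.241
z_β = 0.36 · 11.136 - 2.241
z_β = 1.767

Power = Φ(z_β) = Φ(1.767) ≈ 0.961

Effect size d = 0.36 is small by Cohen's convention (0.2/0.5/0.8).

Threshold: power ≥ 0.80 is conventionally adequate.
Power ≈ 0.96 → the study is adequately powered (power ≥ 0.80).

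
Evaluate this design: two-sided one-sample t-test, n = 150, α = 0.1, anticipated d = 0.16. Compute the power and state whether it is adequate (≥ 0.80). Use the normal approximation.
Power ≈ 0.62; the study is underpowered (power < 0.80)

Power calculation (one-sample t-test, normal approximation):
z_β = d · √n - z_{α/2}
z_β = 0.16 · √150 - 1.645
z_β = 0.16 · 12.247 - 1.645
z_β = 0.315

Power = Φ(z_β) = Φ(0.315) ≈ 0.624

Effect size d = 0.16 is very small by Cohen's convention (0.2/0.5/0.8).

Threshold: power ≥ 0.80 is conventionally adequate.
Power ≈ 0.62 → the study is underpowered (power < 0.80).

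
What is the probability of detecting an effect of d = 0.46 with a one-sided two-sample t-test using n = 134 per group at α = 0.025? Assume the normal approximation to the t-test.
Power ≈ 0.96

Power calculation (two-sample t-test, normal approximation):
z_β = d · √(n/2) - z_α
z_β = 0.46 · √(134/2) - 1.960
z_β = 0.46 · 8.185 - 1.960
z_β = 1.805

Power = Φ(z_β) = Φ(1.805) ≈ 0.964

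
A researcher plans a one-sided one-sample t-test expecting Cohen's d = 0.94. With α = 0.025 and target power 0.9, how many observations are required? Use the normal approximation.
n = 12

Sample size formula (one-sample t-test, normal approximation):
n = ((z_α + z_β) / d)²

z_α = 1.960 (for α = 0.025, one-sided)
z_β = 1.282 (for power = 0.9)
d = 0.94

n = ((1.960 + 1.282) / 0.94)²
n = (3.449)²
n ≈ 11.90
Round up to the next whole number: n = 12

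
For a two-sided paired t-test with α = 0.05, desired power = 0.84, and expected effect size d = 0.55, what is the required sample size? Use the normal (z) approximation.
n = 29 pairs

Sample size formula (paired t-test, normal approximation):
n = ((z_{α/2} + z_β) / d)²

z_{α/2} = 1.960 (for α = 0.05, two-sided)
z_β = 0.994 (for power = 0.84)
d = 0.55

n = ((1.960 + 0.994) / 0.55)²
n = (5.371)²
n ≈ 28.85
Round up to the next whole number: n = 29 pairs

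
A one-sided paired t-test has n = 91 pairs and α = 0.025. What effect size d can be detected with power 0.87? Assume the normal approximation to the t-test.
d ≈ 0.32

Minimum detectable effect (paired t-test, normal approximation):
d = (z_α + z_β) / √n
d = (1.960 + 1.126) / √91
d = 3.086 / 9.539
d ≈ 0.32

By Cohen's convention (0.2 small / 0.5 medium / 0.8 large): small effect.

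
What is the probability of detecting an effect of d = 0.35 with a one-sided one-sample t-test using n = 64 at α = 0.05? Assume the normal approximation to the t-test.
Power ≈ 0.88

Power calculation (one-sample t-test, normal approximation):
z_β = d · √n - z_α
z_β = 0.35 · √64 - 1.645
z_β = 0.35 · 8.000 - 1.645
z_β = 1.155

Power = Φ(z_β) = Φ(1.155) ≈ 0.876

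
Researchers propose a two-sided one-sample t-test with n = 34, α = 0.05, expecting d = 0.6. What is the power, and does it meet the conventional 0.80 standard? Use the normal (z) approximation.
Power ≈ 0.94; the study is adequately powered (power ≥ 0.80)

Power calculation (one-sample t-test, normal approximation):
z_β = d · √n - z_{α/2}
z_β = 0.6 · √34 - 1.960
z_β = 0.6 · 5.831 - 1.960
z_β = 1.539

Power = Φ(z_β) = Φ(1.539) ≈ 0.938

Effect size d = 0.6 is medium by Cohen's convention (0.2/0.5/0.8).

Threshold: power ≥ 0.80 is conventionally adequate.
Power ≈ 0.94 → the study is adequately powered (power ≥ 0.80).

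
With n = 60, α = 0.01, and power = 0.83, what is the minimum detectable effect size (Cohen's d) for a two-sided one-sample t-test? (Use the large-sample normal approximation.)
d ≈ 0.46

Minimum detectable effect (one-sample t-test, normal approximation):
d = (z_{α/2} + z_β) / √n
d = (2.576 + 0.954) / √60
d = 3.530 / 7.746
d ≈ 0.46

By Cohen's convention (0.2 small / 0.5 medium / 0.8 large): small effect.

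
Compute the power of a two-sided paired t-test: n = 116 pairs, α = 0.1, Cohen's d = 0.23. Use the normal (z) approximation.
Power ≈ 0.80

Power calculation (paired t-test, normal approximation):
z_β = d · √n - z_{α/2}
z_β = 0.23 · √116 - 1.645
z_β = 0.23 · 10.770 - 1.645
z_β = 0.832

Power = Φ(z_β) = Φ(0.832) ≈ 0.797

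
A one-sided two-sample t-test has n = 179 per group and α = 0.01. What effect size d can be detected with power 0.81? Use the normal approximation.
d ≈ 0.34

Minimum detectable effect (two-sample t-test, normal approximation):
d = (z_α + z_β) / √(n/2)
d = (2.326 + 0.878) / √(179/2)
d = 3.204 / 9.460
d ≈ 0.34

By Cohen's convention (0.2 small / 0.5 medium / 0.8 large): small effect.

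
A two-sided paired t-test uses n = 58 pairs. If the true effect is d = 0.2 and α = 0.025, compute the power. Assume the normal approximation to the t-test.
Power ≈ 0.24

Power calculation (paired t-test, normal approximation):
z_β = d · √n - z_{α/2}
z_β = 0.2 · √58 - 2.241
z_β = 0.2 · 7.616 - 2.241
z_β = -0.718

Power = Φ(z_β) = Φ(-0.718) ≈ 0.236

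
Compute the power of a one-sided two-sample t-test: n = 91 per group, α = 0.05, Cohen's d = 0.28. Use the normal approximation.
Power ≈ 0.60

Power calculation (two-sample t-test, normal approximation):
z_β = d · √(n/2) - z_α
z_β = 0.28 · √(91/2) - 1.645
z_β = 0.28 · 6.745 - 1.645
z_β = 0.244

Power = Φ(z_β) = Φ(0.244) ≈ 0.596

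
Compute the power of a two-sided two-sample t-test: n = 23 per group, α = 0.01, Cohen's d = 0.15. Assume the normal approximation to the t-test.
Power ≈ 0.02

Power calculation (two-sample t-test, normal approximation):
z_β = d · √(n/2) - z_{α/2}
z_β = 0.15 · √(23/2) - 2.576
z_β = 0.15 · 3.391 - 2.576
z_β = -2.067

Power = Φ(z_β) = Φ(-2.067) ≈ 0.019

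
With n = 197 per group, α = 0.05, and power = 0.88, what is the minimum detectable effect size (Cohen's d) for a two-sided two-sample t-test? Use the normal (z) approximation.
d ≈ 0.32

Minimum detectable effect (two-sample t-test, normal approximation):
d = (z_{α/2} + z_β) / √(n/2)
d = (1.960 + 1.175) / √(197/2)
d = 3.135 / 9.925
d ≈ 0.32

By Cohen's convention (0.2 small / 0.5 medium / 0.8 large): small effect.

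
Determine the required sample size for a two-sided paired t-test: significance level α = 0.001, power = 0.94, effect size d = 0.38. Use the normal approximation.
n = 163 pairs

Sample size formula (paired t-test, normal approximation):
n = ((z_{α/2} + z_β) / d)²

z_{α/2} = 3.291 (for α = 0.001, two-sided)
z_β = 1.555 (for power = 0.94)
d = 0.38

n = ((3.291 + 1.555) / 0.38)²
n = (12.753)²
n ≈ 162.64
Round up to the next whole number: n = 163 pairs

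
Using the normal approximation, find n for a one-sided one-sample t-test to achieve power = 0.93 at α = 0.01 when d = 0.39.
n = 96

Sample size formula (one-sample t-test, normal approximation):
n = ((z_α + z_β) / d)²

z_α = 2.326 (for α = 0.01, one-sided)
z_β = 1.476 (for power = 0.93)
d = 0.39

n = ((2.326 + 1.476) / 0.39)²
n = (9.749)²
n ≈ 95.04
Round up to the next whole number: n = 96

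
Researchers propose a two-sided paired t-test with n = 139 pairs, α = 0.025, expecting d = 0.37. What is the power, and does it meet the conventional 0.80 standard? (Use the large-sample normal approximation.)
Power ≈ 0.98; the study is adequately powered (power ≥ 0.80)

Power calculation (paired t-test, normal approximation):
z_β = d · √n - z_{α/2}
z_β = 0.37 · √139 - 2.241
z_β = 0.37 · 11.790 - 2.241
z_β = 2.121

Power = Φ(z_β) = Φ(2.121) ≈ 0.983

Effect size d = 0.37 is small by Cohen's convention (0.2/0.5/0.8).

Threshold: power ≥ 0.80 is conventionally adequate.
Power ≈ 0.98 → the study is adequately powered (power ≥ 0.80).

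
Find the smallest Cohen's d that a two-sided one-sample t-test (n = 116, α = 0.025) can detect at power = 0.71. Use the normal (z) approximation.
d ≈ 0.26

Minimum detectable effect (one-sample t-test, normal approximation):
d = (z_{α/2} + z_β) / √n
d = (2.241 + 0.553) / √116
d = 2.795 / 10.770
d ≈ 0.26

By Cohen's convention (0.2 small / 0.5 medium / 0.8 large): small effect.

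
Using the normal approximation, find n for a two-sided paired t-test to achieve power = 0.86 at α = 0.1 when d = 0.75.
n = 14 pairs

Sample size formula (paired t-test, normal approximation):
n = ((z_{α/2} + z_β) / d)²

z_{α/2} = 1.645 (for α = 0.1, two-sided)
z_β = 1.080 (for power = 0.86)
d = 0.75

n = ((1.645 + 1.080) / 0.75)²
n = (3.633)²
n ≈ 13.20
Round up to the next whole number: n = 14 pairs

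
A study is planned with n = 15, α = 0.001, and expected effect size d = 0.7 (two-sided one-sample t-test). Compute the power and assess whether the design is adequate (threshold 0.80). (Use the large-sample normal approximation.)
Power ≈ 0.28; the study is underpowered (power < 0.80)

Power calculation (one-sample t-test, normal approximation):
z_β = d · √n - z_{α/2}
z_β = 0.7 · √15 - 3.291
z_β = 0.7 · 3.873 - 3.291
z_β = -0.579

Power = Φ(z_β) = Φ(-0.579) ≈ 0.281

Effect size d = 0.7 is medium by Cohen's convention (0.2/0.5/0.8).

Threshold: power ≥ 0.80 is conventionally adequate.
Power ≈ 0.28 → the study is underpowered (power < 0.80).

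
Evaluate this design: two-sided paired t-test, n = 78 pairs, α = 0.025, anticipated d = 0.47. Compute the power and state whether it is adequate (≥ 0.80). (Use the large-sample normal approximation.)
Power ≈ 0.97; the study is adequately powered (power ≥ 0.80)

Power calculation (paired t-test, normal approximation):
z_β = d · √n - z_{α/2}
z_β = 0.47 · √78 - 2.241
z_β = 0.47 · 8.832 - 2.241
z_β = 1.910

Power = Φ(z_β) = Φ(1.910) ≈ 0.972

Effect size d = 0.47 is small by Cohen's convention (0.2/0.5/0.8).

Threshold: power ≥ 0.80 is conventionally adequate.
Power ≈ 0.97 → the study is adequately powered (power ≥ 0.80).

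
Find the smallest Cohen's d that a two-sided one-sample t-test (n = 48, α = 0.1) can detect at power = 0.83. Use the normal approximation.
d ≈ 0.38

Minimum detectable effect (one-sample t-test, normal approximation):
d = (z_{α/2} + z_β) / √n
d = (1.645 + 0.954) / √48
d = 2.599 / 6.928
d ≈ 0.38

By Cohen's convention (0.2 small / 0.5 medium / 0.8 large): small effect.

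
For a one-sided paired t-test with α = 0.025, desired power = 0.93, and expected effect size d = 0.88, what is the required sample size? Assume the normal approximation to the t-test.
n = 16 pairs

Sample size formula (paired t-test, normal approximation):
n = ((z_α + z_β) / d)²

z_α = 1.960 (for α = 0.025, one-sided)
z_β = 1.476 (for power = 0.93)
d = 0.88

n = ((1.960 + 1.476) / 0.88)²
n = (3.905)²
n ≈ 15.25
Round up to the next whole number: n = 16 pairs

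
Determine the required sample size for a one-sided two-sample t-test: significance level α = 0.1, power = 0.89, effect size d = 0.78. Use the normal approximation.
n = 21 per group

Sample size formula (two-sample t-test, normal approximation):
n = 2 · ((z_α + z_β) / d)²

z_α = 1.282 (for α = 0.1, one-sided)
z_β = 1.227 (for power = 0.89)
d = 0.78

n = 2 · ((1.282 + 1.227) / 0.78)²
n = 2 · (3.217)²
n ≈ 20.70
Round up to the next whole number: n = 21 per group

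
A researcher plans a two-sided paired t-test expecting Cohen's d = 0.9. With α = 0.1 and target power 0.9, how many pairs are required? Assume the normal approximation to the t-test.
n = 11 pairs

Sample size formula (paired t-test, normal approximation):
n = ((z_{α/2} + z_β) / d)²

z_{α/2} = 1.645 (for α = 0.1, two-sided)
z_β = 1.282 (for power = 0.9)
d = 0.9

n = ((1.645 + 1.282) / 0.9)²
n = (3.252)²
n ≈ 10.58
Round up to the next whole number: n = 11 pairs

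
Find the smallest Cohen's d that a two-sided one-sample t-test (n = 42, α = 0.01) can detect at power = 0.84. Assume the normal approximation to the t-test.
d ≈ 0.55

Minimum detectable effect (one-sample t-test, normal approximation):
d = (z_{α/2} + z_β) / √n
d = (2.576 + 0.994) / √42
d = 3.570 / 6.481
d ≈ 0.55

By Cohen's convention (0.2 small / 0.5 medium / 0.8 large): medium effect.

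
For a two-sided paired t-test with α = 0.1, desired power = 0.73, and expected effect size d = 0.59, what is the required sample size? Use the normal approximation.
n = 15 pairs

Sample size formula (paired t-test, normal approximation):
n = ((z_{α/2} + z_β) / d)²

z_{α/2} = 1.645 (for α = 0.1, two-sided)
z_β = 0.613 (for power = 0.73)
d = 0.59

n = ((1.645 + 0.613) / 0.59)²
n = (3.827)²
n ≈ 14.65
Round up to the next whole number: n = 15 pairs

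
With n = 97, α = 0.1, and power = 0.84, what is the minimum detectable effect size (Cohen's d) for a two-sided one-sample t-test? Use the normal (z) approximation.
d ≈ 0.27

Minimum detectable effect (one-sample t-test, normal approximation):
d = (z_{α/2} + z_β) / √n
d = (1.645 + 0.994) / √97
d = 2.639 / 9.849
d ≈ 0.27

By Cohen's convention (0.2 small / 0.5 medium / 0.8 large): small effect.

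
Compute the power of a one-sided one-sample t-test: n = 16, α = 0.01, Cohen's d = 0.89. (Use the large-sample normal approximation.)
Power ≈ 0.89

Power calculation (one-sample t-test, normal approximation):
z_β = d · √n - z_α
z_β = 0.89 · √16 - 2.326
z_β = 0.89 · 4.000 - 2.326
z_β = 1.234

Power = Φ(z_β) = Φ(1.234) ≈ 0.891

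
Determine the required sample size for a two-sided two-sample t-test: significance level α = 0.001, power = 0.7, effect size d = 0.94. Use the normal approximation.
n = 33 per group

Sample size formula (two-sample t-test, normal approximation):
n = 2 · ((z_{α/2} + z_β) / d)²

z_{α/2} = 3.291 (for α = 0.001, two-sided)
z_β = 0.524 (for power = 0.7)
d = 0.94

n = 2 · ((3.291 + 0.524) / 0.94)²
n = 2 · (4.059)²
n ≈ 32.95
Round up to the next whole number: n = 33 per group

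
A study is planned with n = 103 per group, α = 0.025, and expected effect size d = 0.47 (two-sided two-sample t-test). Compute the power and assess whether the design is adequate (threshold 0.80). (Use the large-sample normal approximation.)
Power ≈ 0.87; the study is adequately powered (power ≥ 0.80)

Power calculation (two-sample t-test, normal approximation):
z_β = d · √(n/2) - z_{α/2}
z_β = 0.47 · √(103/2) - 2.241
z_β = 0.47 · 7.176 - 2.241
z_β = 1.131

Power = Φ(z_β) = Φ(1.131) ≈ 0.871

Effect size d = 0.47 is small by Cohen's convention (0.2/0.5/0.8).

Threshold: power ≥ 0.80 is conventionally adequate.
Power ≈ 0.87 → the study is adequately powered (power ≥ 0.80).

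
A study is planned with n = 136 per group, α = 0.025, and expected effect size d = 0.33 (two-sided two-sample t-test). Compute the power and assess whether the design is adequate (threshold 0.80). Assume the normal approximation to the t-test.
Power ≈ 0.68; the study is underpowered (power < 0.80)

Power calculation (two-sample t-test, normal approximation):
z_β = d · √(n/2) - z_{α/2}
z_β = 0.33 · √(136/2) - 2.241
z_β = 0.33 · 8.246 - 2.241
z_β = 0.480

Power = Φ(z_β) = Φ(0.480) ≈ 0.684

Effect size d = 0.33 is small by Cohen's convention (0.2/0.5/0.8).

Threshold: power ≥ 0.80 is conventionally adequate.
Power ≈ 0.68 → the study is underpowered (power < 0.80).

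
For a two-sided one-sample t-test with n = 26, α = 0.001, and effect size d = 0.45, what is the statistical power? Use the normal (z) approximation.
Power ≈ 0.16

Power calculation (one-sample t-test, normal approximation):
z_β = d · √n - z_{α/2}
z_β = 0.45 · √26 - 3.291
z_β = 0.45 · 5.099 - 3.291
z_β = -0.996

Power = Φ(z_β) = Φ(-0.996) ≈ 0.160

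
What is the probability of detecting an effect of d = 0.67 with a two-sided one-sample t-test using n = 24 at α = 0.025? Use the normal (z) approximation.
Power ≈ 0.85

Power calculation (one-sample t-test, normal approximation):
z_β = d · √n - z_{α/2}
z_β = 0.67 · √24 - 2.241
z_β = 0.67 · 4.899 - 2.241
z_β = 1.041

Power = Φ(z_β) = Φ(1.041) ≈ 0.851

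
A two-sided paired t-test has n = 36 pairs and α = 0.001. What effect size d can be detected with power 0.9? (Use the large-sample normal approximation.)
d ≈ 0.76

Minimum detectable effect (paired t-test, normal approximation):
d = (z_{α/2} + z_β) / √n
d = (3.291 + 1.282) / √36
d = 4.572 / 6.000
d ≈ 0.76

By Cohen's convention (0.2 small / 0.5 medium / 0.8 large): medium effect.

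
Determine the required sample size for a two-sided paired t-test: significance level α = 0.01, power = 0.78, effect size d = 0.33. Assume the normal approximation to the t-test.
n = 103 pairs

Sample size formula (paired t-test, normal approximation):
n = ((z_{α/2} + z_β) / d)²

z_{α/2} = 2.576 (for α = 0.01, two-sided)
z_β = 0.772 (for power = 0.78)
d = 0.33

n = ((2.576 + 0.772) / 0.33)²
n = (10.145)²
n ≈ 102.92
Round up to the next whole number: n = 103 pairs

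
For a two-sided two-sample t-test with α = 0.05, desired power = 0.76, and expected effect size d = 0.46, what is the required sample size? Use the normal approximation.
n = 68 per group

Sample size formula (two-sample t-test, normal approximation):
n = 2 · ((z_{α/2} + z_β) / d)²

z_{α/2} = 1.960 (for α = 0.05, two-sided)
z_β = 0.706 (for power = 0.76)
d = 0.46

n = 2 · ((1.960 + 0.706) / 0.46)²
n = 2 · (5.796)²
n ≈ 67.19
Round up to the next whole number: n = 68 per group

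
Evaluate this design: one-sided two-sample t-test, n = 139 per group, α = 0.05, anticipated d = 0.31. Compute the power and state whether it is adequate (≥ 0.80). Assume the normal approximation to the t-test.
Power ≈ 0.83; the study is adequately powered (power ≥ 0.80)

Power calculation (two-sample t-test, normal approximation):
z_β = d · √(n/2) - z_α
z_β = 0.31 · √(139/2) - 1.645
z_β = 0.31 · 8.337 - 1.645
z_β = 0.940

Power = Φ(z_β) = Φ(0.940) ≈ 0.826

Effect size d = 0.31 is small by Cohen's convention (0.2/0.5/0.8).

Threshold: power ≥ 0.80 is conventionally adequate.
Power ≈ 0.83 → the study is adequately powered (power ≥ 0.80).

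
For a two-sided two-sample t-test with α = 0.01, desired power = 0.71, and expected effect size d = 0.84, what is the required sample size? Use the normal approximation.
n = 28 per group

Sample size formula (two-sample t-test, normal approximation):
n = 2 · ((z_{α/2} + z_β) / d)²

z_{α/2} = 2.576 (for α = 0.01, two-sided)
z_β = 0.553 (for power = 0.71)
d = 0.84

n = 2 · ((2.576 + 0.553) / 0.84)²
n = 2 · (3.725)²
n ≈ 27.75
Round up to the next whole number: n = 28 per group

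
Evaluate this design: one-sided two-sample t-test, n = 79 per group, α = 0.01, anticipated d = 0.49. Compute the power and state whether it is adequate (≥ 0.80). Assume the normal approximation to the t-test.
Power ≈ 0.77; the study is underpowered (power < 0.80)

Power calculation (two-sample t-test, normal approximation):
z_β = d · √(n/2) - z_α
z_β = 0.49 · √(79/2) - 2.326
z_β = 0.49 · 6.285 - 2.326
z_β = 0.753

Power = Φ(z_β) = Φ(0.753) ≈ 0.774

Effect size d = 0.49 is small by Cohen's convention (0.2/0.5/0.8).

Threshold: power ≥ 0.80 is conventionally adequate.
Power ≈ 0.77 → the study is underpowered (power < 0.80).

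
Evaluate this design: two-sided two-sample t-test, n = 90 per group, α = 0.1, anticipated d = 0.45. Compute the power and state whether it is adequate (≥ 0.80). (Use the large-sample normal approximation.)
Power ≈ 0.92; the study is adequately powered (power ≥ 0.80)

Power calculation (two-sample t-test, normal approximation):
z_β = d · √(n/2) - z_{α/2}
z_β = 0.45 · √(90/2) - 1.645
z_β = 0.45 · 6.708 - 1.645
z_β = 1.374

Power = Φ(z_β) = Φ(1.374) ≈ 0.915

Effect size d = 0.45 is small by Cohen's convention (0.2/0.5/0.8).

Threshold: power ≥ 0.80 is conventionally adequate.
Power ≈ 0.92 → the study is adequately powered (power ≥ 0.80).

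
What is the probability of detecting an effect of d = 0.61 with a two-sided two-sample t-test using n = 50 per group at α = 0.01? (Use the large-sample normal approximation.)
Power ≈ 0.68

Power calculation (two-sample t-test, normal approximation):
z_β = d · √(n/2) - z_{α/2}
z_β = 0.61 · √(50/2) - 2.576
z_β = 0.61 · 5.000 - 2.576
z_β = 0.474

Power = Φ(z_β) = Φ(0.474) ≈ 0.682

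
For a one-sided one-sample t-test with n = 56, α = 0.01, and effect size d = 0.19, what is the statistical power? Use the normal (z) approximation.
Power ≈ 0.18

Power calculation (one-sample t-test, normal approximation):
z_β = d · √n - z_α
z_β = 0.19 · √56 - 2.326
z_β = 0.19 · 7.483 - 2.326
z_β = -0.905

Power = Φ(z_β) = Φ(-0.905) ≈ 0.183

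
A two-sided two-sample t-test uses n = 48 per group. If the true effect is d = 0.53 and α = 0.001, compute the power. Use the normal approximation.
Power ≈ 0.24

Power calculation (two-sample t-test, normal approximation):
z_β = d · √(n/2) - z_{α/2}
z_β = 0.53 · √(48/2) - 3.291
z_β = 0.53 · 4.899 - 3.291
z_β = -0.694

Power = Φ(z_β) = Φ(-0.694) ≈ 0.244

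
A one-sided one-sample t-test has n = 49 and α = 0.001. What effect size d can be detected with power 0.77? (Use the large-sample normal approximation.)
d ≈ 0.55

Minimum detectable effect (one-sample t-test, normal approximation):
d = (z_α + z_β) / √n
d = (3.090 + 0.739) / √49
d = 3.829 / 7.000
d ≈ 0.55

By Cohen's convention (0.2 small / 0.5 medium / 0.8 large): medium effect.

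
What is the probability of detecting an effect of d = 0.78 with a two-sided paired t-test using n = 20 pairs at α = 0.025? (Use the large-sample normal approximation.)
Power ≈ 0.89

Power calculation (paired t-test, normal approximation):
z_β = d · √n - z_{α/2}
z_β = 0.78 · √20 - 2.241
z_β = 0.78 · 4.472 - 2.241
z_β = 1.247

Power = Φ(z_β) = Φ(1.247) ≈ 0.894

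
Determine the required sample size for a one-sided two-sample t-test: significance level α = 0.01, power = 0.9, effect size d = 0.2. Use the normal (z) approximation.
n = 651 per group

Sample size formula (two-sample t-test, normal approximation):
n = 2 · ((z_α + z_β) / d)²

z_α = 2.326 (for α = 0.01, one-sided)
z_β = 1.282 (for power = 0.9)
d = 0.2

n = 2 · ((2.326 + 1.282) / 0.2)²
n = 2 · (18.040)²
n ≈ 650.88
Round up to the next whole number: n = 651 per group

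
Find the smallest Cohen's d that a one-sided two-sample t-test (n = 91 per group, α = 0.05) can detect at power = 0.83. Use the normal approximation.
d ≈ 0.39

Minimum detectable effect (two-sample t-test, normal approximation):
d = (z_α + z_β) / √(n/2)
d = (1.645 + 0.954) / √(91/2)
d = 2.599 / 6.745
d ≈ 0.39

By Cohen's convention (0.2 small / 0.5 medium / 0.8 large): small effect.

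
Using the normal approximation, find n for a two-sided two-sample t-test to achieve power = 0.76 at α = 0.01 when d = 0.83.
n = 32 per group

Sample size formula (two-sample t-test, normal approximation):
n = 2 · ((z_{α/2} + z_β) / d)²

z_{α/2} = 2.576 (for α = 0.01, two-sided)
z_β = 0.706 (for power = 0.76)
d = 0.83

n = 2 · ((2.576 + 0.706) / 0.83)²
n = 2 · (3.954)²
n ≈ 31.27
Round up to the next whole number: n = 32 per group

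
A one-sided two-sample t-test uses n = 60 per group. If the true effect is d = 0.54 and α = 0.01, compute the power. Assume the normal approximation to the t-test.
Power ≈ 0.74

Power calculation (two-sample t-test, normal approximation):
z_β = d · √(n/2) - z_α
z_β = 0.54 · √(60/2) - 2.326
z_β = 0.54 · 5.477 - 2.326
z_β = 0.631

Power = Φ(z_β) = Φ(0.631) ≈ 0.736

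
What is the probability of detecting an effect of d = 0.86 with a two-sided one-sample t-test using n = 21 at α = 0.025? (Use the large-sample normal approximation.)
Power ≈ 0.96

Power calculation (one-sample t-test, normal approximation):
z_β = d · √n - z_{α/2}
z_β = 0.86 · √21 - 2.241
z_β = 0.86 · 4.583 - 2.241
z_β = 1.700

Power = Φ(z_β) = Φ(1.700) ≈ 0.955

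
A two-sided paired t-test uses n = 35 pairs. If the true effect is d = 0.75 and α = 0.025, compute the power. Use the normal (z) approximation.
Power ≈ 0.99

Power calculation (paired t-test, normal approximation):
z_β = d · √n - z_{α/2}
z_β = 0.75 · √35 - 2.241
z_β = 0.75 · 5.916 - 2.241
z_β = 2.196

Power = Φ(z_β) = Φ(2.196) ≈ 0.986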